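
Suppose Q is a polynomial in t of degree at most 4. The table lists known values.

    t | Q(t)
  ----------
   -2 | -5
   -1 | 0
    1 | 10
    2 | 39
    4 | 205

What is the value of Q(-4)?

-75

Write Q(t) = at^4 + bt³ + ct² + dt + e; the 5 given values yield a linear system in the 5 coefficients.
Solving, the leading coefficient vanishes, and Q(t) = 2t³ + 4t² + 3t + 1.
Then Q(-4) = -75.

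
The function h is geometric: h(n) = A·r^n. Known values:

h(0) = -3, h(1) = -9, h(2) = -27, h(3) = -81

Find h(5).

Consecutive ratio: -9/(-3) = 3, and -27/(-9) = 3, so r = 3.
Then A·3^0 = -3 gives A = -3, and h(n) = -3·3^n.
h(5) = -3·3^5 = -729.

-729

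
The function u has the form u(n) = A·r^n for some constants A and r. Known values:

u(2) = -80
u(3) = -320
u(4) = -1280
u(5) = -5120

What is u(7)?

-81920

Consecutive ratio: -320/(-80) = 4, and -1280/(-320) = 4, so r = 4.
Then A·4^2 = -80 gives A = -5, and u(n) = -5·4^n.
u(7) = -5·4^7 = -81920.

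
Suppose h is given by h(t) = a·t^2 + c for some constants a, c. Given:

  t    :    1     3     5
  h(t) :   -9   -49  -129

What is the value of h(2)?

-24

From h(1) = -9 and h(3) = -49: 1a + c = -9 and 9a + c = -49.
Subtracting: 8a = -40, so a = -5; then c = -9 − (-5)·1 = -4.
So h(t) = -5t² − 4, and h(2) = -24.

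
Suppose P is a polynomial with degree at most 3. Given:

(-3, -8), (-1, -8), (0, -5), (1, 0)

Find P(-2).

Write P(k) = ak³ + bk² + ck + d; the 4 given values yield a linear system in the 4 coefficients.
Solving, the leading coefficient vanishes, and P(k) = k² + 4k - 5.
Then P(-2) = -9.

-9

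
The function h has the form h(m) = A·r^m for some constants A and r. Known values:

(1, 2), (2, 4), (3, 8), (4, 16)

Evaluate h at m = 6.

Consecutive ratio: 4/2 = 2, and 8/4 = 2, so r = 2.
Then A·2^1 = 2 gives A = 1, and h(m) = 1·2^m.
h(6) = 1·2^6 = 64.

64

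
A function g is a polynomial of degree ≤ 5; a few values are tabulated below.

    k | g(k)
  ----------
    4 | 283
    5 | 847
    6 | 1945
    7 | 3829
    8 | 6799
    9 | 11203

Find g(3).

49

Write g(k) = ak^5 + bk^4 + ck³ + dk² + ek + p; the 6 given values yield a linear system in the 6 coefficients.
Solving, the leading coefficient vanishes, and g(k) = 2k^4 - 2k³ - 5k² - 7k + 7.
Then g(3) = 49.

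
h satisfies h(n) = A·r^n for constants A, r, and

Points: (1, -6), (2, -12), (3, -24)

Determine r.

2

Consecutive ratio: -12/(-6) = 2, and -24/(-12) = 2, so r = 2.
Then A·2^1 = -6 gives A = -3, and h(n) = -3·2^n.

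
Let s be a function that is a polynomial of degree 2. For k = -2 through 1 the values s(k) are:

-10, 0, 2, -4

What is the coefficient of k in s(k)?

First differences: 10, 2, -6. Second differences: -8, -8.
Level-2 differences are constant, so s has degree 2.
Fitting a degree-2 polynomial gives s(k) = -4k² - 2k + 2.
The coefficient of k is -2.

-2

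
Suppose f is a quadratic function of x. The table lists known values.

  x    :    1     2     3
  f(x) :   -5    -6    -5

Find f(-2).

Write f(x) = ax² + bx + c; the 3 given values yield a linear system in the 3 coefficients.
Solving, f(x) = x² - 4x - 2.
Then f(-2) = 10.

10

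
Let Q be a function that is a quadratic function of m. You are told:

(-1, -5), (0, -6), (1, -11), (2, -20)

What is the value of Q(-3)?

Write Q(m) = am² + bm + c; the 4 given values yield a linear system in the 3 coefficients.
Solving, Q(m) = -2m² - 3m - 6.
Then Q(-3) = -15.

-15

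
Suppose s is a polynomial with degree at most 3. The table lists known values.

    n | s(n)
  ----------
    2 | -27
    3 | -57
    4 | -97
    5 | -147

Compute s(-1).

3

First differences: -30, -40, -50. Second differences: -10, -10.
Level-2 differences are constant, so s has degree 2.
Fitting a degree-2 polynomial gives s(n) = -5n² - 5n + 3.
Then s(-1) = 3.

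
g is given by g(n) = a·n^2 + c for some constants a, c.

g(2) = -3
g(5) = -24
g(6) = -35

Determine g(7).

-48

From g(2) = -3 and g(5) = -24: 4a + c = -3 and 25a + c = -24.
Subtracting: 21a = -21, so a = -1; then c = -3 − (-1)·4 = 1.
So g(n) = -1n² + 1, and g(7) = -48.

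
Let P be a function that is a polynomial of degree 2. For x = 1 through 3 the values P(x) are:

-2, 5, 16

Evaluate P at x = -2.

Write P(x) = ax² + bx + c; the 3 given values yield a linear system in the 3 coefficients.
Solving, P(x) = 2x² + x - 5.
Then P(-2) = 1.

1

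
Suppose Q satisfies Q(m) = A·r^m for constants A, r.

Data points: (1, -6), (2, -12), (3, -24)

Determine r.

2

Consecutive ratio: -12/(-6) = 2, and -24/(-12) = 2, so r = 2.
Then A·2^1 = -6 gives A = -3, and Q(m) = -3·2^m.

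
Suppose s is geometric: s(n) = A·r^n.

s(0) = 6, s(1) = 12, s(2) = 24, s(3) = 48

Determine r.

2

Consecutive ratio: 12/6 = 2, and 24/12 = 2, so r = 2.
Then A·2^0 = 6 gives A = 6, and s(n) = 6·2^n.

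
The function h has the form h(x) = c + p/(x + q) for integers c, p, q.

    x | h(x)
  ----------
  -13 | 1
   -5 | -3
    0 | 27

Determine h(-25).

2

(h(x) − c)(x + q) = p for each data point; the three points give a linear system in c and q, then p follows.
Solving: c = 3, q = 1, p = 24, so h(x) = 3 + 24/(x + 1).
Then h(-25) = 3 + 24/(-24) = 2.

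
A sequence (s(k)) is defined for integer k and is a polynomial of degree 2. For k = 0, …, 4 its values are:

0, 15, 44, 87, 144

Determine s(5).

Write s(k) = ak² + bk + c; the 5 given values yield a linear system in the 3 coefficients.
Solving, s(k) = 7k² + 8k.
Then s(5) = 215.

215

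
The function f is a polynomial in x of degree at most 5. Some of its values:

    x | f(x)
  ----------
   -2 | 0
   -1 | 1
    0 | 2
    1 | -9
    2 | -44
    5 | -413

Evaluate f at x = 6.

Write f(x) = ax^5 + bx^4 + cx³ + dx² + ex + p; the 6 given values yield a linear system in the 6 coefficients.
Solving, the top 2 coefficients vanish, and f(x) = -2x³ - 6x² - 3x + 2.
Then f(6) = -664.

-664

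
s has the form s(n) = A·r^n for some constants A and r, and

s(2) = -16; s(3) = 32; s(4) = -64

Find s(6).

Consecutive ratio: 32/(-16) = -2, and -64/32 = -2, so r = -2.
Then A·(-2)^2 = -16 gives A = -4, and s(n) = -4·(-2)^n.
s(6) = -4·(-2)^6 = -256.

-256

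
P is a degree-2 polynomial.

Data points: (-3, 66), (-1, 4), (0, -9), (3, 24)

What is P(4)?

Write P(m) = am² + bm + c; the 4 given values yield a linear system in the 3 coefficients.
Solving, P(m) = 6m² - 7m - 9.
Then P(4) = 59.

59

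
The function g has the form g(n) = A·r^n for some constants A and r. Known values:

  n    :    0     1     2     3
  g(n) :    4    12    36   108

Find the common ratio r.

Consecutive ratio: 12/4 = 3, and 36/12 = 3, so r = 3.
Then A·3^0 = 4 gives A = 4, and g(n) = 4·3^n.

3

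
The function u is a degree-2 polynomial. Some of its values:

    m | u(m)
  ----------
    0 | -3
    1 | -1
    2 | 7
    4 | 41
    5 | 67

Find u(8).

181

Write u(m) = am² + bm + c; the 5 given values yield a linear system in the 3 coefficients.
Solving, u(m) = 3m² - m - 3.
Then u(8) = 181.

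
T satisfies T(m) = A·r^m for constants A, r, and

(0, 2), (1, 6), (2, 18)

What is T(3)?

54

Consecutive ratio: 6/2 = 3, and 18/6 = 3, so r = 3.
Then A·3^0 = 2 gives A = 2, and T(m) = 2·3^m.
T(3) = 2·3^3 = 54.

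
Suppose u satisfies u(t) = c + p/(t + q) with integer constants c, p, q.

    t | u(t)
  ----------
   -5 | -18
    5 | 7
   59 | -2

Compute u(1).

27

(u(t) − c)(t + q) = p for each data point; the three points give a linear system in c and q, then p follows.
Solving: c = -3, q = 1, p = 60, so u(t) = -3 + 60/(t + 1).
Then u(1) = -3 + 60/2 = 27.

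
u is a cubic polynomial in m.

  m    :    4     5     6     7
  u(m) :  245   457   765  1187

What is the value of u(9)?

Write u(m) = am³ + bm² + cm + d; the 4 given values yield a linear system in the 4 coefficients.
Solving, u(m) = 3m³ + 3m² + 2m - 3.
Then u(9) = 2445.

2445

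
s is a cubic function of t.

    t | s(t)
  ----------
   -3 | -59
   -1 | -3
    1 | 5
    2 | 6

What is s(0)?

Write s(t) = at³ + bt² + ct + d; the 4 given values yield a linear system in the 4 coefficients.
Solving, s(t) = t³ - 3t² + 3t + 4.
The constant term is s(0) = 4.

4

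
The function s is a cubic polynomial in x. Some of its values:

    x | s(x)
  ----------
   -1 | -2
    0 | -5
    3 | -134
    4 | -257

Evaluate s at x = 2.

-59

Write s(x) = ax³ + bx² + cx + d; the 4 given values yield a linear system in the 4 coefficients.
Solving, s(x) = -2x³ - 6x² - 7x - 5.
Then s(2) = -59.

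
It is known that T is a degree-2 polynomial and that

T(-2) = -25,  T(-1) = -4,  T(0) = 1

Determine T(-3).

-62

Write T(k) = ak² + bk + c; the 3 given values yield a linear system in the 3 coefficients.
Solving, T(k) = -8k² - 3k + 1.
Then T(-3) = -62.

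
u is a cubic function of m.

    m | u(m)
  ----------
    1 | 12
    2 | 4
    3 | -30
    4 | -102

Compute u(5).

-224

Write u(m) = am³ + bm² + cm + d; the 4 given values yield a linear system in the 4 coefficients.
Solving, u(m) = -2m³ - m² + 9m + 6.
Then u(5) = -224.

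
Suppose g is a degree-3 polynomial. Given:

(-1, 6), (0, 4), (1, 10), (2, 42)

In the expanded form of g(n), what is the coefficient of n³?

Write g(n) = an³ + bn² + cn + d; the 4 given values yield a linear system in the 4 coefficients.
Solving, g(n) = 3n³ + 4n² - n + 4.
The coefficient of n³ is 3.

3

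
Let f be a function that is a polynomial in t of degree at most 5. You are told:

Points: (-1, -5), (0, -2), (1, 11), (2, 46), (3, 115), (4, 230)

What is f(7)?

Write f(t) = at^5 + bt^4 + ct³ + dt² + et + p; the 6 given values yield a linear system in the 6 coefficients.
Solving, the top 2 coefficients vanish, and f(t) = 2t³ + 5t² + 6t - 2.
Then f(7) = 971.

971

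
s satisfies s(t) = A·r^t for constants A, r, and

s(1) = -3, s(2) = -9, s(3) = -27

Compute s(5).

-243

Consecutive ratio: -9/(-3) = 3, and -27/(-9) = 3, so r = 3.
Then A·3^1 = -3 gives A = -1, and s(t) = -1·3^t.
s(5) = -1·3^5 = -243.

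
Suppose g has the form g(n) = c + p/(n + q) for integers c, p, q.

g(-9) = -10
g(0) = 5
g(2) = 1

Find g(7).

-2

(g(n) − c)(n + q) = p for each data point; the three points give a linear system in c and q, then p follows.
Solving: c = -5, q = 3, p = 30, so g(n) = -5 + 30/(n + 3).
Then g(7) = -5 + 30/10 = -2.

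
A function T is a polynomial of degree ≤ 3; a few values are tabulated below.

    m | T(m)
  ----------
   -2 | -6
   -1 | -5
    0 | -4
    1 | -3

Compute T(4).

0

First differences: 1, 1, 1.
Level-1 differences are constant, so T has degree 1.
Fitting a degree-1 polynomial gives T(m) = m - 4.
Then T(4) = 0.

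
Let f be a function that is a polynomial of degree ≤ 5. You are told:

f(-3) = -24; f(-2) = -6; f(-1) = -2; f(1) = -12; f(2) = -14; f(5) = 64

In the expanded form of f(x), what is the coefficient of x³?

Write f(x) = ax^5 + bx^4 + cx³ + dx² + ex + p; the 6 given values yield a linear system in the 6 coefficients.
Solving, the top 2 coefficients vanish, and f(x) = x³ - x² - 6x - 6.
The coefficient of x³ is 1.

1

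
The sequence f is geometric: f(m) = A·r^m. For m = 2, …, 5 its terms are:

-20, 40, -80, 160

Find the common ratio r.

-2

Consecutive ratio: 40/(-20) = -2, and -80/40 = -2, so r = -2.
Then A·(-2)^2 = -20 gives A = -5, and f(m) = -5·(-2)^m.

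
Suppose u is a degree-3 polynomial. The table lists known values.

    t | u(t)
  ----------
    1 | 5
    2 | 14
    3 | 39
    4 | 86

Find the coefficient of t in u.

Write u(t) = at³ + bt² + ct + d; the 4 given values yield a linear system in the 4 coefficients.
Solving, u(t) = t³ + 2t² - 4t + 6.
The coefficient of t is -4.

-4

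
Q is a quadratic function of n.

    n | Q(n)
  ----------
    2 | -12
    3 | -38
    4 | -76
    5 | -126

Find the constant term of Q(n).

First differences: -26, -38, -50. Second differences: -12, -12.
Level-2 differences are constant, so Q has degree 2.
Fitting a degree-2 polynomial gives Q(n) = -6n² + 4n + 4.
The constant term is Q(0) = 4.

4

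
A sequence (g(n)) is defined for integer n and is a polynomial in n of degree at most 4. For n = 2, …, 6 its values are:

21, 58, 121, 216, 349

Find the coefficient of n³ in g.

1

Write g(n) = an^4 + bn³ + cn² + dn + e; the 5 given values yield a linear system in the 5 coefficients.
Solving, the leading coefficient vanishes, and g(n) = n³ + 4n² - 2n + 1.
The coefficient of n³ is 1.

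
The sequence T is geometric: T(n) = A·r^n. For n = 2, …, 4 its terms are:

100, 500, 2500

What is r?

Consecutive ratio: 500/100 = 5, and 2500/500 = 5, so r = 5.
Then A·5^2 = 100 gives A = 4, and T(n) = 4·5^n.

5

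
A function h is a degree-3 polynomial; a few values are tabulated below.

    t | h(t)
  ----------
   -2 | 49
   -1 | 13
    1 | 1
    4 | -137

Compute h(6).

-519

Write h(t) = at³ + bt² + ct + d; the 4 given values yield a linear system in the 4 coefficients.
Solving, h(t) = -3t³ + 4t² - 3t + 3.
Then h(6) = -519.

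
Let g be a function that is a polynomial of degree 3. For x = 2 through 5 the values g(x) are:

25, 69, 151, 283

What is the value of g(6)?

Write g(x) = ax³ + bx² + cx + d; the 4 given values yield a linear system in the 4 coefficients.
Solving, g(x) = 2x³ + x² + x + 3.
Then g(6) = 477.

477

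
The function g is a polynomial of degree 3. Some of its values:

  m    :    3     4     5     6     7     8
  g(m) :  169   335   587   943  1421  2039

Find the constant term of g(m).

Write g(m) = am³ + bm² + cm + d; the 6 given values yield a linear system in the 4 coefficients.
Solving, g(m) = 3m³ + 7m² + 6m + 7.
The constant term is g(0) = 7.

7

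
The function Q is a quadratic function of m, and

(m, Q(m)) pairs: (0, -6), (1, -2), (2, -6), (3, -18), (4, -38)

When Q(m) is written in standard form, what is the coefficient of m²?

-4

Write Q(m) = am² + bm + c; the 5 given values yield a linear system in the 3 coefficients.
Solving, Q(m) = -4m² + 8m - 6.
The coefficient of m² is -4.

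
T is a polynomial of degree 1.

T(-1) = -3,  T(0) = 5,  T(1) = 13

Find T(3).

First differences: 8, 8.
Level-1 differences are constant, so T has degree 1.
Fitting a degree-1 polynomial gives T(t) = 8t + 5.
Then T(3) = 29.

29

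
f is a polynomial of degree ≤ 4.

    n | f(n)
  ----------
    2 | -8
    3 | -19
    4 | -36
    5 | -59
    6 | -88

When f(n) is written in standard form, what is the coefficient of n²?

First differences: -11, -17, -23, -29. Second differences: -6, -6, -6.
Level-2 differences are constant, so f has degree 2.
Fitting a degree-2 polynomial gives f(n) = -3n² + 4n - 4.
The coefficient of n² is -3.

-3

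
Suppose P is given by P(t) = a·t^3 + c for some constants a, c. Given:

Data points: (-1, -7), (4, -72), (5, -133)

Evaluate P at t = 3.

From P(-1) = -7 and P(4) = -72: -1a + c = -7 and 64a + c = -72.
Subtracting: 65a = -65, so a = -1; then c = -7 − (-1)·(-1) = -8.
So P(t) = -1t³ − 8, and P(3) = -35.

-35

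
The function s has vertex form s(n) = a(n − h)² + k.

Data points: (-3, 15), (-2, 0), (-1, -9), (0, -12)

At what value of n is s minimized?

0

First differences -15, -9, -3; second difference 6 = 2a, so a = 3.
Expanding, the n-coefficient is −2ah = -6h; matching it to the data gives h = 0, and then k = -12.
So s(n) = 3(n + 0)² − 12.
Hence h = 0.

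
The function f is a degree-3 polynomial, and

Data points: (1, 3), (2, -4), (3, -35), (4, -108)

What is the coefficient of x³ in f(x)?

Write f(x) = ax³ + bx² + cx + d; the 4 given values yield a linear system in the 4 coefficients.
Solving, f(x) = -3x³ + 6x² - 4x + 4.
The coefficient of x³ is -3.

-3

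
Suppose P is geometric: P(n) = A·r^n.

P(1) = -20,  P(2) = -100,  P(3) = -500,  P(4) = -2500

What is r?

5

Consecutive ratio: -100/(-20) = 5, and -500/(-100) = 5, so r = 5.
Then A·5^1 = -20 gives A = -4, and P(n) = -4·5^n.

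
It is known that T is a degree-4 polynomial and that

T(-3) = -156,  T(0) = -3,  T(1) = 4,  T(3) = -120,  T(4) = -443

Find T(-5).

Write T(x) = ax^4 + bx³ + cx² + dx + e; the 5 given values yield a linear system in the 5 coefficients.
Solving, T(x) = -2x^4 + 3x² + 6x - 3.
Then T(-5) = -1208.

-1208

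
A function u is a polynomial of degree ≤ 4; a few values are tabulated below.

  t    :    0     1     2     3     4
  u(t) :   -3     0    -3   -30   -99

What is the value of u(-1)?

6

First differences: 3, -3, -27, -69. Second differences: -6, -24, -42. Third differences: -18, -18.
Level-3 differences are constant, so u has degree 3.
Fitting a degree-3 polynomial gives u(t) = -3t³ + 6t² - 3.
Then u(-1) = 6.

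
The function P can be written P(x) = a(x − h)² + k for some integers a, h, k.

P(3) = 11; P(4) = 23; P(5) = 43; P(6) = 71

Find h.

First differences 12, 20, 28; second difference 8 = 2a, so a = 4.
Expanding, the x-coefficient is −2ah = -8h; matching it to the data gives h = 2, and then k = 7.
So P(x) = 4(x − 2)² + 7.
Hence h = 2.

2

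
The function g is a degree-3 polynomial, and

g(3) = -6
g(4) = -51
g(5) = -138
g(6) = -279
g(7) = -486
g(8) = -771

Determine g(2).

First differences: -45, -87, -141, -207, -285. Second differences: -42, -54, -66, -78. Third differences: -12, -12, -12.
Level-3 differences are constant, so g has degree 3.
Fitting a degree-3 polynomial gives g(n) = -2n³ + 3n² + 8n - 3.
Then g(2) = 9.

9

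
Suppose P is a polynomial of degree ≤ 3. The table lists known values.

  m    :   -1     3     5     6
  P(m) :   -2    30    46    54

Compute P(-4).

Write P(m) = am³ + bm² + cm + d; the 4 given values yield a linear system in the 4 coefficients.
Solving, the top 2 coefficients vanish, and P(m) = 8m + 6.
Then P(-4) = -26.

-26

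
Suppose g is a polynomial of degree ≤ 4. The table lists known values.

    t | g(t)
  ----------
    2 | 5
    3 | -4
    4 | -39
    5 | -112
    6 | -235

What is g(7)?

-420

Write g(t) = at^4 + bt³ + ct² + dt + e; the 5 given values yield a linear system in the 5 coefficients.
Solving, the leading coefficient vanishes, and g(t) = -2t³ + 5t² + 4t - 7.
Then g(7) = -420.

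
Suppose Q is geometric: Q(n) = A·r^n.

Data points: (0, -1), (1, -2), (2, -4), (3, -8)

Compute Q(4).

Consecutive ratio: -2/(-1) = 2, and -4/(-2) = 2, so r = 2.
Then A·2^0 = -1 gives A = -1, and Q(n) = -1·2^n.
Q(4) = -1·2^4 = -16.

-16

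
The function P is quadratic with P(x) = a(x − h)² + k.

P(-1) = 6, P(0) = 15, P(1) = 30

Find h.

First differences 9, 15; second difference 6 = 2a, so a = 3.
Expanding, the x-coefficient is −2ah = -6h; matching it to the data gives h = -2, and then k = 3.
So P(x) = 3(x + 2)² + 3.
Hence h = -2.

-2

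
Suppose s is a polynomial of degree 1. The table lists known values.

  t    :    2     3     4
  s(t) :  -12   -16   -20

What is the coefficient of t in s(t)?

-4

First differences: -4, -4.
Level-1 differences are constant, so s has degree 1.
Fitting a degree-1 polynomial gives s(t) = -4t - 4.
The coefficient of t is -4.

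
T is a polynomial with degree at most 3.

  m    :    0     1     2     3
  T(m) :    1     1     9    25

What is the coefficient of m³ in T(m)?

First differences: 0, 8, 16. Second differences: 8, 8.
Level-2 differences are constant, so T has degree 2.
Fitting a degree-2 polynomial gives T(m) = 4m² - 4m + 1.
The coefficient of m³ is 0.

0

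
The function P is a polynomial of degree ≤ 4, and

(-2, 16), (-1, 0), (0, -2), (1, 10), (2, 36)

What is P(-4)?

90

First differences: -16, -2, 12, 26. Second differences: 14, 14, 14.
Level-2 differences are constant, so P has degree 2.
Fitting a degree-2 polynomial gives P(t) = 7t² + 5t - 2.
Then P(-4) = 90.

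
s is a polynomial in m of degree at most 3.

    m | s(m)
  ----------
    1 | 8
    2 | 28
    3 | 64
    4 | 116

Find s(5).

184

First differences: 20, 36, 52. Second differences: 16, 16.
Level-2 differences are constant, so s has degree 2.
Fitting a degree-2 polynomial gives s(m) = 8m² - 4m + 4.
Then s(5) = 184.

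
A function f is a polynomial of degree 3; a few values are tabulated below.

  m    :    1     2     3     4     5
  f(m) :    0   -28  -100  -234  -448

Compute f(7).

First differences: -28, -72, -134, -214. Second differences: -44, -62, -80. Third differences: -18, -18.
Level-3 differences are constant, so f has degree 3.
Fitting a degree-3 polynomial gives f(m) = -3m³ - 4m² + 5m + 2.
Then f(7) = -1188.

-1188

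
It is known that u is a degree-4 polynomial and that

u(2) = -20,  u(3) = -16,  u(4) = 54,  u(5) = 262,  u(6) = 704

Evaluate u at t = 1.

-6

Write u(t) = at^4 + bt³ + ct² + dt + e; the 5 given values yield a linear system in the 5 coefficients.
Solving, u(t) = t^4 - 2t³ - 4t² - 3t + 2.
Then u(1) = -6.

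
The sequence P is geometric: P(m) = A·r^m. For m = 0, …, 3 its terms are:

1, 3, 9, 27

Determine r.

Consecutive ratio: 3/1 = 3, and 9/3 = 3, so r = 3.
Then A·3^0 = 1 gives A = 1, and P(m) = 1·3^m.

3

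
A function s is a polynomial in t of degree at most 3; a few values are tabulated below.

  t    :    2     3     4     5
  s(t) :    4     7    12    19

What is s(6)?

First differences: 3, 5, 7. Second differences: 2, 2.
Level-2 differences are constant, so s has degree 2.
Fitting a degree-2 polynomial gives s(t) = t² - 2t + 4.
Then s(6) = 28.

28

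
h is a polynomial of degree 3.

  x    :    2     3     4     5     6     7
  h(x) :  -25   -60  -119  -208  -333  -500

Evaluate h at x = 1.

Write h(x) = ax³ + bx² + cx + d; the 6 given values yield a linear system in the 4 coefficients.
Solving, h(x) = -x³ - 3x² - x - 3.
Then h(1) = -8.

-8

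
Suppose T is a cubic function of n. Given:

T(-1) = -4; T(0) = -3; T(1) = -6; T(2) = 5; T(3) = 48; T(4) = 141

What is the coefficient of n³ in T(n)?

3

First differences: 1, -3, 11, 43, 93. Second differences: -4, 14, 32, 50. Third differences: 18, 18, 18.
Level-3 differences are constant, so T has degree 3.
Fitting a degree-3 polynomial gives T(n) = 3n³ - 2n² - 4n - 3.
The coefficient of n³ is 3.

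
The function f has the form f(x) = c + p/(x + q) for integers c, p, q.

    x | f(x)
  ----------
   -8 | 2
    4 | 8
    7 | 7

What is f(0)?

14

(f(x) − c)(x + q) = p for each data point; the three points give a linear system in c and q, then p follows.
Solving: c = 5, q = 2, p = 18, so f(x) = 5 + 18/(x + 2).
Then f(0) = 5 + 18/2 = 14.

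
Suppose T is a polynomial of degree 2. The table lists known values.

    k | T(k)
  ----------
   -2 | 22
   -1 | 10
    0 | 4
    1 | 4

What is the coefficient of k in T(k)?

-3

First differences: -12, -6, 0. Second differences: 6, 6.
Level-2 differences are constant, so T has degree 2.
Fitting a degree-2 polynomial gives T(k) = 3k² - 3k + 4.
The coefficient of k is -3.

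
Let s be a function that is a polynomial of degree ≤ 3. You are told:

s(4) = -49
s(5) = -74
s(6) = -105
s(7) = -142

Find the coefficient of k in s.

2

First differences: -25, -31, -37. Second differences: -6, -6.
Level-2 differences are constant, so s has degree 2.
Fitting a degree-2 polynomial gives s(k) = -3k² + 2k - 9.
The coefficient of k is 2.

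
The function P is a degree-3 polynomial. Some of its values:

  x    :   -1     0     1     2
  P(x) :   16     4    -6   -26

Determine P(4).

-144

Write P(x) = ax³ + bx² + cx + d; the 4 given values yield a linear system in the 4 coefficients.
Solving, P(x) = -2x³ + x² - 9x + 4.
Then P(4) = -144.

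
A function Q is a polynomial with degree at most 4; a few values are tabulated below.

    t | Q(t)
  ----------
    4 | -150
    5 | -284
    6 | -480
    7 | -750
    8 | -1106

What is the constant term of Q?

First differences: -134, -196, -270, -356. Second differences: -62, -74, -86. Third differences: -12, -12.
Level-3 differences are constant, so Q has degree 3.
Fitting a degree-3 polynomial gives Q(t) = -2t³ - t² - 3t + 6.
The constant term is Q(0) = 6.

6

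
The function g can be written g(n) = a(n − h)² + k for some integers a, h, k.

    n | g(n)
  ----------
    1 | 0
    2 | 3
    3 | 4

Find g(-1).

First differences 3, 1; second difference -2 = 2a, so a = -1.
Expanding, the n-coefficient is −2ah = 2h; matching it to the data gives h = 3, and then k = 4.
So g(n) = -1(n − 3)² + 4.
g(-1) = -1·(-4)² + 4 = -12.

-12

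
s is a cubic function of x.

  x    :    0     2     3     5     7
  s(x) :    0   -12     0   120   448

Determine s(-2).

-20

Write s(x) = ax³ + bx² + cx + d; the 5 given values yield a linear system in the 4 coefficients.
Solving, s(x) = 2x³ - 4x² - 6x.
Then s(-2) = -20.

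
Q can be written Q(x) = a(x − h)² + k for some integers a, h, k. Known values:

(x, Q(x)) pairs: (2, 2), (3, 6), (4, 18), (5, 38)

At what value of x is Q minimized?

2

First differences 4, 12, 20; second difference 8 = 2a, so a = 4.
Expanding, the x-coefficient is −2ah = -8h; matching it to the data gives h = 2, and then k = 2.
So Q(x) = 4(x − 2)² + 2.
Hence h = 2.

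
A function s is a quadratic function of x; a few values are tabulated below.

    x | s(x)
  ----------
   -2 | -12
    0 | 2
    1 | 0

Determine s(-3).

-28

Write s(x) = ax² + bx + c; the 3 given values yield a linear system in the 3 coefficients.
Solving, s(x) = -3x² + x + 2.
Then s(-3) = -28.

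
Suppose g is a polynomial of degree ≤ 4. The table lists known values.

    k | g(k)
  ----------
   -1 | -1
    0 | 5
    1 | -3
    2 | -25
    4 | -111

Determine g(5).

-175

Write g(k) = ak^4 + bk³ + ck² + dk + e; the 5 given values yield a linear system in the 5 coefficients.
Solving, the top 2 coefficients vanish, and g(k) = -7k² - k + 5.
Then g(5) = -175.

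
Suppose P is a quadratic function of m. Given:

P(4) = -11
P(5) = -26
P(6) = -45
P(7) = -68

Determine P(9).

-126

Write P(m) = am² + bm + c; the 4 given values yield a linear system in the 3 coefficients.
Solving, P(m) = -2m² + 3m + 9.
Then P(9) = -126.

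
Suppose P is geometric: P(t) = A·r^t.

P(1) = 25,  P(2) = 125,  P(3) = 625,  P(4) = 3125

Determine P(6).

78125

Consecutive ratio: 125/25 = 5, and 625/125 = 5, so r = 5.
Then A·5^1 = 25 gives A = 5, and P(t) = 5·5^t.
P(6) = 5·5^6 = 78125.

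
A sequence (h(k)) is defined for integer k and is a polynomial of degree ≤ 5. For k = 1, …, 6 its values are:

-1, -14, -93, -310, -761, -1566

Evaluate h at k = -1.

-5

First differences: -13, -79, -217, -451, -805. Second differences: -66, -138, -234, -354. Third differences: -72, -96, -120. Fourth differences: -24, -24.
Level-4 differences are constant, so h has degree 4.
Fitting a degree-4 polynomial gives h(k) = -k^4 - 2k³ + 4k² + 4k - 6.
Then h(-1) = -5.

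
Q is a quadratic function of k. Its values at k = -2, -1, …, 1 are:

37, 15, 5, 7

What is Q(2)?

21

Write Q(k) = ak² + bk + c; the 4 given values yield a linear system in the 3 coefficients.
Solving, Q(k) = 6k² - 4k + 5.
Then Q(2) = 21.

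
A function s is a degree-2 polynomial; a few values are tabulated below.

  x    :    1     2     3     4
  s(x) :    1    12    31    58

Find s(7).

Write s(x) = ax² + bx + c; the 4 given values yield a linear system in the 3 coefficients.
Solving, s(x) = 4x² - x - 2.
Then s(7) = 187.

187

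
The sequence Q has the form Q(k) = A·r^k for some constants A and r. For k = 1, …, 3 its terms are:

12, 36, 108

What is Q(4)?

324

Consecutive ratio: 36/12 = 3, and 108/36 = 3, so r = 3.
Then A·3^1 = 12 gives A = 4, and Q(k) = 4·3^k.
Q(4) = 4·3^4 = 324.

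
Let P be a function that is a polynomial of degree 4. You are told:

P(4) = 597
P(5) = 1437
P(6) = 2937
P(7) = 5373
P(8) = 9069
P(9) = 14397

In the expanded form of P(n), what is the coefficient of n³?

2

First differences: 840, 1500, 2436, 3696, 5328. Second differences: 660, 936, 1260, 1632. Third differences: 276, 324, 372. Fourth differences: 48, 48.
Level-4 differences are constant, so P has degree 4.
Fitting a degree-4 polynomial gives P(n) = 2n^4 + 2n³ - 2n² - 2n - 3.
The coefficient of n³ is 2.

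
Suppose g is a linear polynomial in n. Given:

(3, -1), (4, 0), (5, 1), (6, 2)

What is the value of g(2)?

First differences: 1, 1, 1.
Level-1 differences are constant, so g has degree 1.
Fitting a degree-1 polynomial gives g(n) = n - 4.
Then g(2) = -2.

-2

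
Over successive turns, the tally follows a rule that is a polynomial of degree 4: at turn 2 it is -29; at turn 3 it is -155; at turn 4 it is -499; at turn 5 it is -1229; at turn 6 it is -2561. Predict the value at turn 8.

Write the value at k as f(k).
Write f(k) = ak^4 + bk³ + ck² + dk + e; the 5 given values yield a linear system in the 5 coefficients.
Solving, f(k) = -2k^4 + k² - k + 1.
Then f(8) = -8135.

-8135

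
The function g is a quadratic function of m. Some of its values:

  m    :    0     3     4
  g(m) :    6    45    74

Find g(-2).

Write g(m) = am² + bm + c; the 3 given values yield a linear system in the 3 coefficients.
Solving, g(m) = 4m² + m + 6.
Then g(-2) = 20.

20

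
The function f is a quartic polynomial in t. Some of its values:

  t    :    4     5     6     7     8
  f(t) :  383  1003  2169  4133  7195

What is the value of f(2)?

Write f(t) = at^4 + bt³ + ct² + dt + e; the 5 given values yield a linear system in the 5 coefficients.
Solving, f(t) = 2t^4 - 2t³ + t² - 5t + 3.
Then f(2) = 13.

13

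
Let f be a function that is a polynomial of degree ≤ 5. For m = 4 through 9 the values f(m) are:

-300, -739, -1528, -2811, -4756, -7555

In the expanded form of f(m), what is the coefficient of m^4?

First differences: -439, -789, -1283, -1945, -2799. Second differences: -350, -494, -662, -854. Third differences: -144, -168, -192. Fourth differences: -24, -24.
Level-4 differences are constant, so f has degree 4.
Fitting a degree-4 polynomial gives f(m) = -m^4 - 2m³ + 6m² - 2m - 4.
The coefficient of m^4 is -1.

-1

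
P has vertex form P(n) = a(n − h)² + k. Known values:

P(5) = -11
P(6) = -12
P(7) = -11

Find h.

6

First differences -1, 1; second difference 2 = 2a, so a = 1.
Expanding, the n-coefficient is −2ah = -2h; matching it to the data gives h = 6, and then k = -12.
So P(n) = 1(n − 6)² − 12.
Hence h = 6.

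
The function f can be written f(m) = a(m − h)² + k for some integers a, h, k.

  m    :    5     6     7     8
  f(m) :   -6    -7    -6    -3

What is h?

6

First differences -1, 1, 3; second difference 2 = 2a, so a = 1.
Expanding, the m-coefficient is −2ah = -2h; matching it to the data gives h = 6, and then k = -7.
So f(m) = 1(m − 6)² − 7.
Hence h = 6.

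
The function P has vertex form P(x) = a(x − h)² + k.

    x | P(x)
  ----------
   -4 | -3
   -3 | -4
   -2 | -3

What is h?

-3

First differences -1, 1; second difference 2 = 2a, so a = 1.
Expanding, the x-coefficient is −2ah = -2h; matching it to the data gives h = -3, and then k = -4.
So P(x) = 1(x + 3)² − 4.
Hence h = -3.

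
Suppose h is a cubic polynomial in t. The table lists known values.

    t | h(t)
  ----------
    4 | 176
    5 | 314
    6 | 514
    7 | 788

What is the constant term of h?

Write h(t) = at³ + bt² + ct + d; the 4 given values yield a linear system in the 4 coefficients.
Solving, h(t) = 2t³ + t² + 7t + 4.
The constant term is h(0) = 4.

4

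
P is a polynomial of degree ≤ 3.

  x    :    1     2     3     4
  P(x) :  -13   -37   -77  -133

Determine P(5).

-205

First differences: -24, -40, -56. Second differences: -16, -16.
Level-2 differences are constant, so P has degree 2.
Fitting a degree-2 polynomial gives P(x) = -8x² - 5.
Then P(5) = -205.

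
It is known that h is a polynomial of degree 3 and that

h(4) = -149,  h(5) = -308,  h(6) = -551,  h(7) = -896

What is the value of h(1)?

4

Write h(t) = at³ + bt² + ct + d; the 4 given values yield a linear system in the 4 coefficients.
Solving, h(t) = -3t³ + 3t² - 3t + 7.
Then h(1) = 4.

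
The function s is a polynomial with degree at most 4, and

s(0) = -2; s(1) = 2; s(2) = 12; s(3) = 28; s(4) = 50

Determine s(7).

First differences: 4, 10, 16, 22. Second differences: 6, 6, 6.
Level-2 differences are constant, so s has degree 2.
Fitting a degree-2 polynomial gives s(t) = 3t² + t - 2.
Then s(7) = 152.

152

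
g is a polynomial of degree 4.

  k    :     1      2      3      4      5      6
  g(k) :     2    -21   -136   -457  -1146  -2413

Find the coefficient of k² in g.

-2

First differences: -23, -115, -321, -689, -1267. Second differences: -92, -206, -368, -578. Third differences: -114, -162, -210. Fourth differences: -48, -48.
Level-4 differences are constant, so g has degree 4.
Fitting a degree-4 polynomial gives g(k) = -2k^4 + k³ - 2k² + 6k - 1.
The coefficient of k² is -2.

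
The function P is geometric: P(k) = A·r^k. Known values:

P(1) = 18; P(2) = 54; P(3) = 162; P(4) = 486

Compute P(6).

Consecutive ratio: 54/18 = 3, and 162/54 = 3, so r = 3.
Then A·3^1 = 18 gives A = 6, and P(k) = 6·3^k.
P(6) = 6·3^6 = 4374.

4374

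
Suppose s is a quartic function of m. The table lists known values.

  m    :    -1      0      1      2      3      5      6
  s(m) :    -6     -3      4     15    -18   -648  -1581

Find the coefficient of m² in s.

Write s(m) = am^4 + bm³ + cm² + dm + e; the 7 given values yield a linear system in the 5 coefficients.
Solving, s(m) = -2m^4 + 4m³ + 4m² + m - 3.
The coefficient of m² is 4.

4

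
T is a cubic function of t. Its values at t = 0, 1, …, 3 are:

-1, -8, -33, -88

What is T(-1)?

Write T(t) = at³ + bt² + ct + d; the 4 given values yield a linear system in the 4 coefficients.
Solving, T(t) = -2t³ - 3t² - 2t - 1.
Then T(-1) = 0.

0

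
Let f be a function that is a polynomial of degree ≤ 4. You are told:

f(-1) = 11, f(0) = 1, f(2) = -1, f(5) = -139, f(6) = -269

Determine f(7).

-461

Write f(x) = ax^4 + bx³ + cx² + dx + e; the 5 given values yield a linear system in the 5 coefficients.
Solving, the leading coefficient vanishes, and f(x) = -2x³ + 5x² - 3x + 1.
Then f(7) = -461.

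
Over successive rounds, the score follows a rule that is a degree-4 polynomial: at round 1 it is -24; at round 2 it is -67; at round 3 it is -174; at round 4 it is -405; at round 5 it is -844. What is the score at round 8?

Write the value at m as h(m).
Write h(m) = am^4 + bm³ + cm² + dm + e; the 5 given values yield a linear system in the 5 coefficients.
Solving, h(m) = -m^4 - 7m² - 7m - 9.
Then h(8) = -4609.

-4609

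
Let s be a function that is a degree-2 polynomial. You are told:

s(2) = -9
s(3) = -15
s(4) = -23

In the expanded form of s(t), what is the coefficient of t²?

-1

Write s(t) = at² + bt + c; the 3 given values yield a linear system in the 3 coefficients.
Solving, s(t) = -t² - t - 3.
The coefficient of t² is -1.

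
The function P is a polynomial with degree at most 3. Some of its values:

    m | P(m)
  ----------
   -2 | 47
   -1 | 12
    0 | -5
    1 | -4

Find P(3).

Write P(m) = am³ + bm² + cm + d; the 4 given values yield a linear system in the 4 coefficients.
Solving, the leading coefficient vanishes, and P(m) = 9m² - 8m - 5.
Then P(3) = 52.

52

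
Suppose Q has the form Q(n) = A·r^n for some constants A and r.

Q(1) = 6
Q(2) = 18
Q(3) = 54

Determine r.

3

Consecutive ratio: 18/6 = 3, and 54/18 = 3, so r = 3.
Then A·3^1 = 6 gives A = 2, and Q(n) = 2·3^n.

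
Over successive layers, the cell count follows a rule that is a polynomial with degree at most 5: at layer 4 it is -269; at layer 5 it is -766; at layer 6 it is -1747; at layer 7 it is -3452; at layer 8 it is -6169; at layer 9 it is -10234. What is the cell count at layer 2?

Write the value at x as u(x).
First differences: -497, -981, -1705, -2717, -4065. Second differences: -484, -724, -1012, -1348. Third differences: -240, -288, -336. Fourth differences: -48, -48.
Level-4 differences are constant, so u has degree 4.
Fitting a degree-4 polynomial gives u(x) = -2x^4 + 4x³ - 3x - 1.
Then u(2) = -7.

-7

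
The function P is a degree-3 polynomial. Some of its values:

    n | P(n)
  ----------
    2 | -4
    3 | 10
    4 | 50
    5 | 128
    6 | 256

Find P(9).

1060

First differences: 14, 40, 78, 128. Second differences: 26, 38, 50. Third differences: 12, 12.
Level-3 differences are constant, so P has degree 3.
Fitting a degree-3 polynomial gives P(n) = 2n³ - 5n² + n - 2.
Then P(9) = 1060.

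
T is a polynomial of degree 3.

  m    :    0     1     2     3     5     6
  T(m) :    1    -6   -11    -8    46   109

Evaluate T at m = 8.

Write T(m) = am³ + bm² + cm + d; the 6 given values yield a linear system in the 4 coefficients.
Solving, T(m) = m³ - 2m² - 6m + 1.
Then T(8) = 337.

337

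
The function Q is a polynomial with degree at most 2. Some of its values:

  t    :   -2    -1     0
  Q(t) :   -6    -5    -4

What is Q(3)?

First differences: 1, 1.
Level-1 differences are constant, so Q has degree 1.
Fitting a degree-1 polynomial gives Q(t) = t - 4.
Then Q(3) = -1.

-1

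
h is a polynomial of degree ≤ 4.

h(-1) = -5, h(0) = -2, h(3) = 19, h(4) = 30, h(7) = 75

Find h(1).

Write h(x) = ax^4 + bx³ + cx² + dx + e; the 5 given values yield a linear system in the 5 coefficients.
Solving, the top 2 coefficients vanish, and h(x) = x² + 4x - 2.
Then h(1) = 3.

3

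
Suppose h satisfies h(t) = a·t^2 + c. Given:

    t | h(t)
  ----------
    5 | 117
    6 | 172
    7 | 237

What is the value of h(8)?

312

From h(5) = 117 and h(6) = 172: 25a + c = 117 and 36a + c = 172.
Subtracting: 11a = 55, so a = 5; then c = 117 − 5·25 = -8.
So h(t) = 5t² − 8, and h(8) = 312.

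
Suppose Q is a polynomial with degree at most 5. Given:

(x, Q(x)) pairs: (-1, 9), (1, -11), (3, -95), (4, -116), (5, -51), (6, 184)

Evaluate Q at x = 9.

Write Q(x) = ax^5 + bx^4 + cx³ + dx² + ex + p; the 6 given values yield a linear system in the 6 coefficients.
Solving, the leading coefficient vanishes, and Q(x) = x^4 - 4x³ - 6x² - 6x + 4.
Then Q(9) = 3109.

3109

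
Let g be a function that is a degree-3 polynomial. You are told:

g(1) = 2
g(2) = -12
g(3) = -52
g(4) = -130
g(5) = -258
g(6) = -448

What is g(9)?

-1510

First differences: -14, -40, -78, -128, -190. Second differences: -26, -38, -50, -62. Third differences: -12, -12, -12.
Level-3 differences are constant, so g has degree 3.
Fitting a degree-3 polynomial gives g(n) = -2n³ - n² + 3n + 2.
Then g(9) = -1510.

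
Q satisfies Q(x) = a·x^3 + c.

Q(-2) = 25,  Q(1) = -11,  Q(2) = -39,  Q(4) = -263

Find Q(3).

-115

From Q(-2) = 25 and Q(1) = -11: -8a + c = 25 and 1a + c = -11.
Subtracting: 9a = -36, so a = -4; then c = 25 − (-4)·(-8) = -7.
So Q(x) = -4x³ − 7, and Q(3) = -115.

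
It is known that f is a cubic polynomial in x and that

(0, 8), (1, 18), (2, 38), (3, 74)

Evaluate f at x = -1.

2

Write f(x) = ax³ + bx² + cx + d; the 4 given values yield a linear system in the 4 coefficients.
Solving, f(x) = x³ + 2x² + 7x + 8.
Then f(-1) = 2.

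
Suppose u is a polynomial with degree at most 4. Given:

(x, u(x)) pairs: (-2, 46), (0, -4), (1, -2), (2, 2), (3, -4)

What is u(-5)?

Write u(x) = ax^4 + bx³ + cx² + dx + e; the 5 given values yield a linear system in the 5 coefficients.
Solving, the leading coefficient vanishes, and u(x) = -2x³ + 7x² - 3x - 4.
Then u(-5) = 436.

436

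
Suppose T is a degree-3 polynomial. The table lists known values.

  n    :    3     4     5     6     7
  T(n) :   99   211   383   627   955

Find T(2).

35

First differences: 112, 172, 244, 328. Second differences: 60, 72, 84. Third differences: 12, 12.
Level-3 differences are constant, so T has degree 3.
Fitting a degree-3 polynomial gives T(n) = 2n³ + 6n² - 4n + 3.
Then T(2) = 35.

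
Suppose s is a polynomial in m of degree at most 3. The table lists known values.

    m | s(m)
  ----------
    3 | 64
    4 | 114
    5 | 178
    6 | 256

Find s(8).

First differences: 50, 64, 78. Second differences: 14, 14.
Level-2 differences are constant, so s has degree 2.
Fitting a degree-2 polynomial gives s(m) = 7m² + m - 2.
Then s(8) = 454.

454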